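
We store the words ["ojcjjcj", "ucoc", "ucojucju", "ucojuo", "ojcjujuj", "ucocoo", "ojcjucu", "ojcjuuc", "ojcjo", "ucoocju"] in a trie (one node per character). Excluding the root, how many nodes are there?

32

For each word, the new-node count is its length minus the longest prefix already in the trie:
  "ojcjjcj" → 7 new (o, j, c, j, j, c, j)
  "ucoc" → 4 new (u, c, o, c)
  "ucojucju" → prefix "uco" already present; 5 new (j, u, c, j, u)
  "ucojuo" → prefix "ucoju" already present; 1 new (o)
  "ojcjujuj" → prefix "ojcj" already present; 4 new (u, j, u, j)
  "ucocoo" → prefix "ucoc" already present; 2 new (o, o)
  "ojcjucu" → prefix "ojcju" already present; 2 new (c, u)
  "ojcjuuc" → prefix "ojcju" already present; 2 new (u, c)
  "ojcjo" → prefix "ojcj" already present; 1 new (o)
  "ucoocju" → prefix "uco" already present; 4 new (o, c, j, u)
Total nodes = 7 + 4 + 5 + 1 + 4 + 2 + 2 + 2 + 1 + 4 = 32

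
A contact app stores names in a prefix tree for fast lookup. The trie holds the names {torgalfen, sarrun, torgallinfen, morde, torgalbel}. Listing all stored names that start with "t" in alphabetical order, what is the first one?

torgalbel

Filter for "t…" and sort: "torgalbel", "torgalfen", "torgallinfen"
The 1st is torgalbel.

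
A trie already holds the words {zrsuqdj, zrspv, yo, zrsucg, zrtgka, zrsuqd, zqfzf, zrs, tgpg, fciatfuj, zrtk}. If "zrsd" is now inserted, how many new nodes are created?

1

Walking "zrsd" from the root, the first 3 characters ("zrs") follow existing edges; "d" is the first miss.
New nodes needed: |"zrsd"| − 3 = 4 − 3 = 1.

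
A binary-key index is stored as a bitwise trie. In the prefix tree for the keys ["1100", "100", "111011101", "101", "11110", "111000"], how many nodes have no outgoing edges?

A leaf is a node with no children — equivalently, the end of a word that is not a proper prefix of any other stored word.
Those words: "100", "101", "1100", "111000", "111011101", "11110"
Leaf count: 6

6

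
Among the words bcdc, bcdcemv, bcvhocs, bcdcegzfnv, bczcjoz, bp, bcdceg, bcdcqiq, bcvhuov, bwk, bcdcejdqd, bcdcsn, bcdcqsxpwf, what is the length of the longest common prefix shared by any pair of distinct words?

Look for the deepest trie node that still has at least two words in its subtree.
"bcdceg" and "bcdcegzfnv" agree on "bcdceg" (6 characters) before diverging; nothing deeper is shared.
Longest shared-prefix length: 6

6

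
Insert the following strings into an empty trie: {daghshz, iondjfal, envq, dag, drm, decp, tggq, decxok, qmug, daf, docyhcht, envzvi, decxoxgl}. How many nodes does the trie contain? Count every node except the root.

For each word, the new-node count is its length minus the longest prefix already in the trie:
  "daghshz" → 7 new (d, a, g, h, s, h, z)
  "iondjfal" → 8 new (i, o, n, d, j, f, a, l)
  "envq" → 4 new (e, n, v, q)
  "dag" → prefix "dag" already present; 0 new (none)
  "drm" → prefix "d" already present; 2 new (r, m)
  "decp" → prefix "d" already present; 3 new (e, c, p)
  "tggq" → 4 new (t, g, g, q)
  "decxok" → prefix "dec" already present; 3 new (x, o, k)
  "qmug" → 4 new (q, m, u, g)
  "daf" → prefix "da" already present; 1 new (f)
  "docyhcht" → prefix "d" already present; 7 new (o, c, y, h, c, h, t)
  "envzvi" → prefix "env" already present; 3 new (z, v, i)
  "decxoxgl" → prefix "decxo" already present; 3 new (x, g, l)
Total nodes = 7 + 8 + 4 + 0 + 2 + 3 + 4 + 3 + 4 + 1 + 7 + 3 + 3 = 49

49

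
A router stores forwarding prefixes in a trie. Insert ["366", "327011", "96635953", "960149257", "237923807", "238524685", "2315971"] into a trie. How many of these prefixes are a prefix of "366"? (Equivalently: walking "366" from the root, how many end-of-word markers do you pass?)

Walk "366" from the root; an end-of-word marker is hit whenever a stored word is a prefix of "366".
Prefixes of the query that are stored words: "366"
Count: 1

1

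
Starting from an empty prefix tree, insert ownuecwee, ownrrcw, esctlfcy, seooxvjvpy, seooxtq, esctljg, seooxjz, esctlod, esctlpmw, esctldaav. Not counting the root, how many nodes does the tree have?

46

Trace insertions, counting only characters that open a new branch:
  "ownuecwee" → 9 new (o, w, n, u, e, c, w, e, e)
  "ownrrcw" → prefix "own" already present; 4 new (r, r, c, w)
  "esctlfcy" → 8 new (e, s, c, t, l, f, c, y)
  "seooxvjvpy" → 10 new (s, e, o, o, x, v, j, v, p, y)
  "seooxtq" → prefix "seoox" already present; 2 new (t, q)
  "esctljg" → prefix "esctl" already present; 2 new (j, g)
  "seooxjz" → prefix "seoox" already present; 2 new (j, z)
  "esctlod" → prefix "esctl" already present; 2 new (o, d)
  "esctlpmw" → prefix "esctl" already present; 3 new (p, m, w)
  "esctldaav" → prefix "esctl" already present; 4 new (d, a, a, v)
Total nodes = 9 + 4 + 8 + 10 + 2 + 2 + 2 + 2 + 3 + 4 = 46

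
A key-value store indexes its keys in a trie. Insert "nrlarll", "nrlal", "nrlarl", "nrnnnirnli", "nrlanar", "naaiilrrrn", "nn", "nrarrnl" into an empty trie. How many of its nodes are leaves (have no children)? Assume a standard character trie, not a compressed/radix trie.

A leaf is a node with no children — equivalently, the end of a word that is not a proper prefix of any other stored word.
Those words: "naaiilrrrn", "nn", "nrarrnl", "nrlal", "nrlanar", "nrlarll", "nrnnnirnli"
Leaf count: 7

7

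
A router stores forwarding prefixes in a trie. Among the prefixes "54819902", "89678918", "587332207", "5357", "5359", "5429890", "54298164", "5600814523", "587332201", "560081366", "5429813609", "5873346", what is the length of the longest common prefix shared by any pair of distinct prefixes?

Look for the deepest trie node that still has at least two words in its subtree.
"587332201" and "587332207" agree on "58733220" (8 characters) before diverging; nothing deeper is shared.
Longest shared-prefix length: 8

8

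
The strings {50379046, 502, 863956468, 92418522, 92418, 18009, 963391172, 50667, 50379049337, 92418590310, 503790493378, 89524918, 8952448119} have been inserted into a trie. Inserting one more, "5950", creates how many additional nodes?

3

"5" is already a path in the trie; the remaining "950" must be added.
Each of the 3 remaining characters creates one node.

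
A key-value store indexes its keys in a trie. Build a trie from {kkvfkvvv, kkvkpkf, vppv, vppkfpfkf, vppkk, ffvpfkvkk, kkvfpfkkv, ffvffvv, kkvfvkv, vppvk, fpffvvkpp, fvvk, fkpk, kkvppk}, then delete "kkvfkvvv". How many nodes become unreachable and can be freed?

4

A node on "kkvfkvvv"'s path can go only if nothing else ends at it or branches off below it.
The suffix "kvvv" (4 nodes) is used only by "kkvfkvvv"; the node for "kkvf" still has the child "p", so pruning stops there.
Nodes removed: 4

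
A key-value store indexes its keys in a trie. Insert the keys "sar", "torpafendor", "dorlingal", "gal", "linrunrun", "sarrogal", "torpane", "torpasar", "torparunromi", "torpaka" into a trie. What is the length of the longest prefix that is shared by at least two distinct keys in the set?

5

Equivalently: take the maximum, over all pairs, of their longest common prefix length.
"torpafendor" and "torpaka" agree on "torpa" (5 characters) before diverging; nothing deeper is shared.
Longest shared-prefix length: 5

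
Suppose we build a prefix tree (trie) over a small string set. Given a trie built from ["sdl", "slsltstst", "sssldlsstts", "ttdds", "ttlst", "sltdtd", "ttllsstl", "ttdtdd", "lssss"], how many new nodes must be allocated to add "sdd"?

Walking "sdd" from the root, the first 2 characters ("sd") follow existing edges; "d" is the first miss.
New nodes needed: |"sdd"| − 2 = 3 − 2 = 1.

1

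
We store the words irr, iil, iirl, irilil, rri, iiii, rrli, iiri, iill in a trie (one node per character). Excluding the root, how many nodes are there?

20

Insert word by word; a character creates a node only if that edge doesn't already exist:
  "irr" → 3 new (i, r, r)
  "iil" → prefix "i" already present; 2 new (i, l)
  "iirl" → prefix "ii" already present; 2 new (r, l)
  "irilil" → prefix "ir" already present; 4 new (i, l, i, l)
  "rri" → 3 new (r, r, i)
  "iiii" → prefix "ii" already present; 2 new (i, i)
  "rrli" → prefix "rr" already present; 2 new (l, i)
  "iiri" → prefix "iir" already present; 1 new (i)
  "iill" → prefix "iil" already present; 1 new (l)
Total nodes = 3 + 2 + 2 + 4 + 3 + 2 + 2 + 1 + 1 = 20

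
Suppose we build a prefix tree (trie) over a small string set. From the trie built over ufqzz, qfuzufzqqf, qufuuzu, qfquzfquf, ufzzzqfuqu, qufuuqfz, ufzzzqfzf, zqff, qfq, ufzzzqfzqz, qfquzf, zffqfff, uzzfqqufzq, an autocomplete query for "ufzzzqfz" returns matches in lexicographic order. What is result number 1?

Words with prefix "ufzzzqfz", in lexicographic order: "ufzzzqfzf", "ufzzzqfzqz"
The 1st is ufzzzqfzf.

ufzzzqfzf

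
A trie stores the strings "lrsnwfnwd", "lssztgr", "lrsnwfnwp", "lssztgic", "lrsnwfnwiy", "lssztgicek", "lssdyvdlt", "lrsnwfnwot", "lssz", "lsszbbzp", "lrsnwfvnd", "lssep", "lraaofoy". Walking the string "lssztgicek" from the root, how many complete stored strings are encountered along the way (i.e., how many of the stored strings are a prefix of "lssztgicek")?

Check each prefix of "lssztgicek" against the stored set — each match is an end-marker on the path.
Prefixes of the query that are stored words: "lssz", "lssztgic", "lssztgicek"
Count: 3

3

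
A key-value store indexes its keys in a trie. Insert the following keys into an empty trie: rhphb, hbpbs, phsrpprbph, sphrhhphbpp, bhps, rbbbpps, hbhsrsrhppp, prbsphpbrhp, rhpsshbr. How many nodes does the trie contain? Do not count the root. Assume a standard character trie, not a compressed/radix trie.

65

For each word, the new-node count is its length minus the longest prefix already in the trie:
  "rhphb" → 5 new (r, h, p, h, b)
  "hbpbs" → 5 new (h, b, p, b, s)
  "phsrpprbph" → 10 new (p, h, s, r, p, p, r, b, p, h)
  "sphrhhphbpp" → 11 new (s, p, h, r, h, h, p, h, b, p, p)
  "bhps" → 4 new (b, h, p, s)
  "rbbbpps" → prefix "r" already present; 6 new (b, b, b, p, p, s)
  "hbhsrsrhppp" → prefix "hb" already present; 9 new (h, s, r, s, r, h, p, p, p)
  "prbsphpbrhp" → prefix "p" already present; 10 new (r, b, s, p, h, p, b, r, h, p)
  "rhpsshbr" → prefix "rhp" already present; 5 new (s, s, h, b, r)
Total nodes = 5 + 5 + 10 + 11 + 4 + 6 + 9 + 10 + 5 = 65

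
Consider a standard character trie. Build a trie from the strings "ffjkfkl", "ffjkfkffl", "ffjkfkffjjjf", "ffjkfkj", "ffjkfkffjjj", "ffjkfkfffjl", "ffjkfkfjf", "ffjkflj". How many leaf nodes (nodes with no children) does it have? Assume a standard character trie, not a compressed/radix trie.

Leaves are exactly the stored words that no other stored word extends.
Those words: "ffjkfkfffjl", "ffjkfkffjjjf", "ffjkfkffl", "ffjkfkfjf", "ffjkfkj", "ffjkfkl", "ffjkflj"
Leaf count: 7

7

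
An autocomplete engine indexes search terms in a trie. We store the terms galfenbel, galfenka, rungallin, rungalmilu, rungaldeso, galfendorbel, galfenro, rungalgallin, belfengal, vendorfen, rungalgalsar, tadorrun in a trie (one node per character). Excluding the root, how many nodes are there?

71

For each word, the new-node count is its length minus the longest prefix already in the trie:
  "galfenbel" → 9 new (g, a, l, f, e, n, b, e, l)
  "galfenka" → prefix "galfen" already present; 2 new (k, a)
  "rungallin" → 9 new (r, u, n, g, a, l, l, i, n)
  "rungalmilu" → prefix "rungal" already present; 4 new (m, i, l, u)
  "rungaldeso" → prefix "rungal" already present; 4 new (d, e, s, o)
  "galfendorbel" → prefix "galfen" already present; 6 new (d, o, r, b, e, l)
  "galfenro" → prefix "galfen" already present; 2 new (r, o)
  "rungalgallin" → prefix "rungal" already present; 6 new (g, a, l, l, i, n)
  "belfengal" → 9 new (b, e, l, f, e, n, g, a, l)
  "vendorfen" → 9 new (v, e, n, d, o, r, f, e, n)
  "rungalgalsar" → prefix "rungalgal" already present; 3 new (s, a, r)
  "tadorrun" → 8 new (t, a, d, o, r, r, u, n)
Total nodes = 9 + 2 + 9 + 4 + 4 + 6 + 2 + 6 + 9 + 9 + 3 + 8 = 71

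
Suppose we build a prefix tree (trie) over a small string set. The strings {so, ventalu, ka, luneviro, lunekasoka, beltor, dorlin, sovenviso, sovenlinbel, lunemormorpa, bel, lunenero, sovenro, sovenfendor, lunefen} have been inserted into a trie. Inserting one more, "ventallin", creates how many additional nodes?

3

The longest prefix of "ventallin" already in the trie is "vental" (length 6).
New nodes needed: |"ventallin"| − 6 = 9 − 6 = 3.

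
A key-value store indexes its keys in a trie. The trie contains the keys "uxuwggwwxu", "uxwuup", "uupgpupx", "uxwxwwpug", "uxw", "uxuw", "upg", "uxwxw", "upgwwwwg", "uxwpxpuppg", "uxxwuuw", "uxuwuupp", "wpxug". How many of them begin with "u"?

Walk to "u"; the words in its subtree are exactly those with that prefix.
Words under "u": upg, upgwwwwg, uupgpupx, uxuw, uxuwggwwxu, uxuwuupp, uxw, uxwpxpuppg, uxwuup, uxwxw, uxwxwwpug, uxxwuuw
Count: 12

12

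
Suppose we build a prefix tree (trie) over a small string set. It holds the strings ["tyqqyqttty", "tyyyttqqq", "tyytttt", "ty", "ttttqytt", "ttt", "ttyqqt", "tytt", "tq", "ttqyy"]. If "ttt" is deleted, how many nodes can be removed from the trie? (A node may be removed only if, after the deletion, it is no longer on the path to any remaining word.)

A node on "ttt"'s path can go only if nothing else ends at it or branches off below it.
Every node on "ttt" is still needed (e.g. by "ttttqytt"), so nothing is freed.
Nodes removed: 0

0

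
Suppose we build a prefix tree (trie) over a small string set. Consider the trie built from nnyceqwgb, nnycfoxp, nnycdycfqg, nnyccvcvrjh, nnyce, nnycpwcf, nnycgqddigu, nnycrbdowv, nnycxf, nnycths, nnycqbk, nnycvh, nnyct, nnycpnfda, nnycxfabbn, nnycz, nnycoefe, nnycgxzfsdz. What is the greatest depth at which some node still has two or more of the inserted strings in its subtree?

Equivalently: take the maximum, over all pairs, of their longest common prefix length.
e.g. "nnycxf" and "nnycxfabbn" share the prefix "nnycxf" of length 6; no pair shares a longer one.
Longest shared-prefix length: 6

6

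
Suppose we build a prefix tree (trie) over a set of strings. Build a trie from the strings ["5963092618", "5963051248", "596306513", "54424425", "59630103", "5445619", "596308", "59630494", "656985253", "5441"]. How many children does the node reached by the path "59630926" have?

1

The children of the "59630926" node are the distinct next characters among strings starting with "59630926".
Distinct next characters after "59630926": 1.
That node has 1 child edge.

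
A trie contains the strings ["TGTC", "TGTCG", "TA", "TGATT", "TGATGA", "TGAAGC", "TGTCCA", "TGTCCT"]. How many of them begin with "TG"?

Traverse to the node for "TG", then collect every word in that subtree.
Matches: "TGAAGC", "TGATGA", "TGATT", "TGTC", "TGTCCA", "TGTCCT", "TGTCG"
Count: 7

7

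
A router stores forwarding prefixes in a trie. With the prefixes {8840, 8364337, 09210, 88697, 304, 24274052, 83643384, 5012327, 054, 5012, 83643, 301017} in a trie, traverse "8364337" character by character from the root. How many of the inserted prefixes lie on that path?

2

Walk "8364337" from the root; an end-of-word marker is hit whenever a stored word is a prefix of "8364337".
Prefixes of the query that are stored words: "83643", "8364337"
Count: 2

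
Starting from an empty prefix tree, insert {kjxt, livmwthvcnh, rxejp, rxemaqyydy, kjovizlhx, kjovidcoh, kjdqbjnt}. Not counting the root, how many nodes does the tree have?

Insert word by word; a character creates a node only if that edge doesn't already exist:
  "kjxt" → 4 new (k, j, x, t)
  "livmwthvcnh" → 11 new (l, i, v, m, w, t, h, v, c, n, h)
  "rxejp" → 5 new (r, x, e, j, p)
  "rxemaqyydy" → prefix "rxe" already present; 7 new (m, a, q, y, y, d, y)
  "kjovizlhx" → prefix "kj" already present; 7 new (o, v, i, z, l, h, x)
  "kjovidcoh" → prefix "kjovi" already present; 4 new (d, c, o, h)
  "kjdqbjnt" → prefix "kj" already present; 6 new (d, q, b, j, n, t)
Total nodes = 4 + 11 + 5 + 7 + 7 + 4 + 6 = 44

44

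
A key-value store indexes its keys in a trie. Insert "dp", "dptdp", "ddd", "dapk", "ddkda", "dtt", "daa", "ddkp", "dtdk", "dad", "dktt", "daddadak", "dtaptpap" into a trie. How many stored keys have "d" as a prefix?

13

Walk to "d"; the words in its subtree are exactly those with that prefix.
Words under "d": daa, dad, daddadak, dapk, ddd, ddkda, ddkp, dktt, dp, dptdp, dtaptpap, dtdk, dtt
Count: 13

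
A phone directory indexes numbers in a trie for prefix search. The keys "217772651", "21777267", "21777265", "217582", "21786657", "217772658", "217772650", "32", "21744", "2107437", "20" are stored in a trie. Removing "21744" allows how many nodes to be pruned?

2

Walk "21744" from the leaf back toward the root, removing each node that no remaining word uses.
The suffix "44" (2 nodes) is used only by "21744"; the node for "217" still has the child "7", so pruning stops there.
Nodes removed: 2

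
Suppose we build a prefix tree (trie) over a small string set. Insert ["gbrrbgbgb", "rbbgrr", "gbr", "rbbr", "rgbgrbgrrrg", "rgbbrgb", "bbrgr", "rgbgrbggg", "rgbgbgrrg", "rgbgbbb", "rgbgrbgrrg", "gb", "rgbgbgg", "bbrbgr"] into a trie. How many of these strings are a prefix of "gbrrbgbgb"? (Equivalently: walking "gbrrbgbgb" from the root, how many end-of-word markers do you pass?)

Walk "gbrrbgbgb" from the root; an end-of-word marker is hit whenever a stored word is a prefix of "gbrrbgbgb".
Prefixes of the query that are stored words: "gb", "gbr", "gbrrbgbgb"
Count: 3

3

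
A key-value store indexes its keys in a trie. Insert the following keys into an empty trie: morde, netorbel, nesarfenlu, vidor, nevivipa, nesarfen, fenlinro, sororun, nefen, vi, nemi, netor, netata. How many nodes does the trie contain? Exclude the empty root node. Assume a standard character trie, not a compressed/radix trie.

55

Count nodes per top-level branch (shared prefixes stored once):
  'f'-branch (fenlinro): 8 nodes
  'm'-branch (morde): 5 nodes
  'n'-branch (nefen, nemi, nesarfen, nesarfenlu, netata, netor, netorbel, nevivipa): 30 nodes
  's'-branch (sororun): 7 nodes
  'v'-branch (vi, vidor): 5 nodes
Sum: 55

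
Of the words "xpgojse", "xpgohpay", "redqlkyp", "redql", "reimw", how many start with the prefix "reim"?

1

Traverse to the node for "reim", then collect every word in that subtree.
Words under "reim": reimw
Count: 1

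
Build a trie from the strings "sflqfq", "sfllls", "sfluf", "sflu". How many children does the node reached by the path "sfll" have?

The children of the "sfll" node are the distinct next characters among strings starting with "sfll".
Distinct next characters after "sfll": l.
That node has 1 child edge.

1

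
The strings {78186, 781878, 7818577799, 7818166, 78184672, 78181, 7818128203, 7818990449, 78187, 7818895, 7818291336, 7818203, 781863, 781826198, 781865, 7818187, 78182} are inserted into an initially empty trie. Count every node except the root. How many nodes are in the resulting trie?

50

Count nodes per top-level branch (shared prefixes stored once):
  '7'-branch (78181, 7818128203, 7818166, 7818187, 78182, 7818203, 781826198, 7818291336, 78184672, 7818577799, 78186, 781863, 781865, 78187, 781878, 7818895, 7818990449): 50 nodes
Sum: 50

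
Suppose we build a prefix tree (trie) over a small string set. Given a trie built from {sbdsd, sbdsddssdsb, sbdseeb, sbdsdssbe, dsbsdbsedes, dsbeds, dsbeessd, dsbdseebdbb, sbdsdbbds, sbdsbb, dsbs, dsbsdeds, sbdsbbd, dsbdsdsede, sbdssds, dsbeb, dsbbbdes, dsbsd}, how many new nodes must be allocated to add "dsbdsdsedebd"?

2

Walking "dsbdsdsedebd" from the root, the first 10 characters ("dsbdsdsede") follow existing edges; "b" is the first miss.
So 12 − 10 = 2 new nodes.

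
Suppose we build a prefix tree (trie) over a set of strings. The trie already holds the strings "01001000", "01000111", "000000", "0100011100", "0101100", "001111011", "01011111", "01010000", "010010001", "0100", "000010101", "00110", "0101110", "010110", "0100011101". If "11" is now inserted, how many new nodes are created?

2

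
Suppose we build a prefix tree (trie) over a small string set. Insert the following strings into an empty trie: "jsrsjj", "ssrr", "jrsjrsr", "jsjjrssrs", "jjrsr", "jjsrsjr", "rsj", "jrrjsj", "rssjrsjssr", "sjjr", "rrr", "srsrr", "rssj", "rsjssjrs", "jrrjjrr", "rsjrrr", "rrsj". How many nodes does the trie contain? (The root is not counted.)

69

Insert word by word; a character creates a node only if that edge doesn't already exist:
  "jsrsjj" → 6 new (j, s, r, s, j, j)
  "ssrr" → 4 new (s, s, r, r)
  "jrsjrsr" → prefix "j" already present; 6 new (r, s, j, r, s, r)
  "jsjjrssrs" → prefix "js" already present; 7 new (j, j, r, s, s, r, s)
  "jjrsr" → prefix "j" already present; 4 new (j, r, s, r)
  "jjsrsjr" → prefix "jj" already present; 5 new (s, r, s, j, r)
  "rsj" → 3 new (r, s, j)
  "jrrjsj" → prefix "jr" already present; 4 new (r, j, s, j)
  "rssjrsjssr" → prefix "rs" already present; 8 new (s, j, r, s, j, s, s, r)
  "sjjr" → prefix "s" already present; 3 new (j, j, r)
  "rrr" → prefix "r" already present; 2 new (r, r)
  "srsrr" → prefix "s" already present; 4 new (r, s, r, r)
  "rssj" → prefix "rssj" already present; 0 new (none)
  "rsjssjrs" → prefix "rsj" already present; 5 new (s, s, j, r, s)
  "jrrjjrr" → prefix "jrrj" already present; 3 new (j, r, r)
  "rsjrrr" → prefix "rsj" already present; 3 new (r, r, r)
  "rrsj" → prefix "rr" already present; 2 new (s, j)
Total nodes = 6 + 4 + 6 + 7 + 4 + 5 + 3 + 4 + 8 + 3 + 2 + 4 + 0 + 5 + 3 + 3 + 2 = 69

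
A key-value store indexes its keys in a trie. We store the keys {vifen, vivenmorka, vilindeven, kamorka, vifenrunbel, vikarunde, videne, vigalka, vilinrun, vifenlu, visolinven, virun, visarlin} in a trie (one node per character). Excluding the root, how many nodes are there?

71

For each word, the new-node count is its length minus the longest prefix already in the trie:
  "vifen" → 5 new (v, i, f, e, n)
  "vivenmorka" → prefix "vi" already present; 8 new (v, e, n, m, o, r, k, a)
  "vilindeven" → prefix "vi" already present; 8 new (l, i, n, d, e, v, e, n)
  "kamorka" → 7 new (k, a, m, o, r, k, a)
  "vifenrunbel" → prefix "vifen" already present; 6 new (r, u, n, b, e, l)
  "vikarunde" → prefix "vi" already present; 7 new (k, a, r, u, n, d, e)
  "videne" → prefix "vi" already present; 4 new (d, e, n, e)
  "vigalka" → prefix "vi" already present; 5 new (g, a, l, k, a)
  "vilinrun" → prefix "vilin" already present; 3 new (r, u, n)
  "vifenlu" → prefix "vifen" already present; 2 new (l, u)
  "visolinven" → prefix "vi" already present; 8 new (s, o, l, i, n, v, e, n)
  "virun" → prefix "vi" already present; 3 new (r, u, n)
  "visarlin" → prefix "vis" already present; 5 new (a, r, l, i, n)
Total nodes = 5 + 8 + 8 + 7 + 6 + 7 + 4 + 5 + 3 + 2 + 8 + 3 + 5 = 71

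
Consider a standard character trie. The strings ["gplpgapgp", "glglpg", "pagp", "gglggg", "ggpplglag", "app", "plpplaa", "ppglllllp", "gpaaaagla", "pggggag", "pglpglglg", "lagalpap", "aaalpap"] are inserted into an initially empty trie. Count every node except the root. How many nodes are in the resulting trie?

Trace insertions, counting only characters that open a new branch:
  "gplpgapgp" → 9 new (g, p, l, p, g, a, p, g, p)
  "glglpg" → prefix "g" already present; 5 new (l, g, l, p, g)
  "pagp" → 4 new (p, a, g, p)
  "gglggg" → prefix "g" already present; 5 new (g, l, g, g, g)
  "ggpplglag" → prefix "gg" already present; 7 new (p, p, l, g, l, a, g)
  "app" → 3 new (a, p, p)
  "plpplaa" → prefix "p" already present; 6 new (l, p, p, l, a, a)
  "ppglllllp" → prefix "p" already present; 8 new (p, g, l, l, l, l, l, p)
  "gpaaaagla" → prefix "gp" already present; 7 new (a, a, a, a, g, l, a)
  "pggggag" → prefix "p" already present; 6 new (g, g, g, g, a, g)
  "pglpglglg" → prefix "pg" already present; 7 new (l, p, g, l, g, l, g)
  "lagalpap" → 8 new (l, a, g, a, l, p, a, p)
  "aaalpap" → prefix "a" already present; 6 new (a, a, l, p, a, p)
Total nodes = 9 + 5 + 4 + 5 + 7 + 3 + 6 + 8 + 7 + 6 + 7 + 8 + 6 = 81

81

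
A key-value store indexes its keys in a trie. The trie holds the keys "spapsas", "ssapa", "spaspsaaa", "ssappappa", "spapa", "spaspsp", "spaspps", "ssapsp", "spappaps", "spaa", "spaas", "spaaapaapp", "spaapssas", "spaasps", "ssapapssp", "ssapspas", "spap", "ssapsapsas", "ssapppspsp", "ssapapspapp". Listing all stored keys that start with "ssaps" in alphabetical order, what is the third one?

Words with prefix "ssaps", in lexicographic order: "ssapsapsas", "ssapsp", "ssapspas"
Position 3: ssapspas

ssapspas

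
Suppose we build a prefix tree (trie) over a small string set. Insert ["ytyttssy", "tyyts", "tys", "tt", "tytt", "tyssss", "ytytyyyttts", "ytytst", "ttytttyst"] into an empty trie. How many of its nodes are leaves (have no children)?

7

A leaf is a node with no children — equivalently, the end of a word that is not a proper prefix of any other stored word.
Those words: "ttytttyst", "tyssss", "tytt", "tyyts", "ytytst", "ytyttssy", "ytytyyyttts"
Leaf count: 7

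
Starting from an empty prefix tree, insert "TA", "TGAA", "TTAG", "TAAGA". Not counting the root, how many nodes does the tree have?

Trace insertions, counting only characters that open a new branch:
  "TA" → 2 new (T, A)
  "TGAA" → prefix "T" already present; 3 new (G, A, A)
  "TTAG" → prefix "T" already present; 3 new (T, A, G)
  "TAAGA" → prefix "TA" already present; 3 new (A, G, A)
Total nodes = 2 + 3 + 3 + 3 = 11

11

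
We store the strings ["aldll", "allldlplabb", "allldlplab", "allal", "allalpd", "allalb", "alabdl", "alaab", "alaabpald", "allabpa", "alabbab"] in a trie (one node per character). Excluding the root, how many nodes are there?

Trie structure (* marks end of a word):
(root)
└─ a
   └─ l
      ├─ a
      │  ├─ a
      │  │  └─ b *
      │  │     └─ p
      │  │        └─ a
      │  │           └─ l
      │  │              └─ d *
      │  └─ b
      │     ├─ b
      │     │  └─ a
      │     │     └─ b *
      │     └─ d
      │        └─ l *
      ├─ d
      │  └─ l
      │     └─ l *
      └─ l
         ├─ a
         │  ├─ b
         │  │  └─ p
         │  │     └─ a *
         │  └─ l *
         │     ├─ b *
         │     └─ p
         │        └─ d *
         └─ l
            └─ d
               └─ l
                  └─ p
                     └─ l
                        └─ a
                           └─ b *
                              └─ b *
Counting every labelled node above: 35.

35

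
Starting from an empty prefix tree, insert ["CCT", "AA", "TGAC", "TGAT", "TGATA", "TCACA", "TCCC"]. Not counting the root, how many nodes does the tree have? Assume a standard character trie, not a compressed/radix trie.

Trie structure (* marks end of a word):
(root)
├─ A
│  └─ A *
├─ C
│  └─ C
│     └─ T *
└─ T
   ├─ C
   │  ├─ A
   │  │  └─ C
   │  │     └─ A *
   │  └─ C
   │     └─ C *
   └─ G
      └─ A
         ├─ C *
         └─ T *
            └─ A *
Counting every labelled node above: 17.

17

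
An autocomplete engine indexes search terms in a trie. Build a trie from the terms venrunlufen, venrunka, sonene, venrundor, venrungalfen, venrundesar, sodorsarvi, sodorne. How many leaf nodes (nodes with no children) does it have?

Leaves are exactly the stored words that no other stored word extends.
Those words: "sodorne", "sodorsarvi", "sonene", "venrundesar", "venrundor", "venrungalfen", "venrunka", "venrunlufen"
Leaf count: 8

8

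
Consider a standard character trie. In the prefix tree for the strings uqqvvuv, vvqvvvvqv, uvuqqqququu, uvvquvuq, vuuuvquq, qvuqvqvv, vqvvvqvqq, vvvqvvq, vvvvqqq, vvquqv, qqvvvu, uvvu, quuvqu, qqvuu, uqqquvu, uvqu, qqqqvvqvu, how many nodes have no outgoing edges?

17

A leaf is a node with no children — equivalently, the end of a word that is not a proper prefix of any other stored word.
Those words: "qqqqvvqvu", "qqvuu", "qqvvvu", "quuvqu", "qvuqvqvv", "uqqquvu", "uqqvvuv", "uvqu", "uvuqqqququu", "uvvquvuq", "uvvu", "vqvvvqvqq", "vuuuvquq", "vvquqv", "vvqvvvvqv", "vvvqvvq", "vvvvqqq"
Leaf count: 17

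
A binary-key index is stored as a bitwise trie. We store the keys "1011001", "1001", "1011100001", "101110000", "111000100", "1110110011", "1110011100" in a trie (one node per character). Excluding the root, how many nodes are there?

Trace insertions, counting only characters that open a new branch:
  "1011001" → 7 new (1, 0, 1, 1, 0, 0, 1)
  "1001" → prefix "10" already present; 2 new (0, 1)
  "1011100001" → prefix "1011" already present; 6 new (1, 0, 0, 0, 0, 1)
  "101110000" → prefix "101110000" already present; 0 new (none)
  "111000100" → prefix "1" already present; 8 new (1, 1, 0, 0, 0, 1, 0, 0)
  "1110110011" → prefix "1110" already present; 6 new (1, 1, 0, 0, 1, 1)
  "1110011100" → prefix "11100" already present; 5 new (1, 1, 1, 0, 0)
Total nodes = 7 + 2 + 6 + 0 + 8 + 6 + 5 = 34

34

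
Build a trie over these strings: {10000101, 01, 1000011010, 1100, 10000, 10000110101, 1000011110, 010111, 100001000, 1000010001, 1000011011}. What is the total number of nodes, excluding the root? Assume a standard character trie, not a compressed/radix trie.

29

Trie structure (* marks end of a word):
(root)
├─ 0
│  └─ 1 *
│     └─ 0
│        └─ 1
│           └─ 1
│              └─ 1 *
└─ 1
   ├─ 0
   │  └─ 0
   │     └─ 0
   │        └─ 0 *
   │           └─ 1
   │              ├─ 0
   │              │  ├─ 0
   │              │  │  └─ 0 *
   │              │  │     └─ 1 *
   │              │  └─ 1 *
   │              └─ 1
   │                 ├─ 0
   │                 │  └─ 1
   │                 │     ├─ 0 *
   │                 │     │  └─ 1 *
   │                 │     └─ 1 *
   │                 └─ 1
   │                    └─ 1
   │                       └─ 0 *
   └─ 1
      └─ 0
         └─ 0 *
Counting every labelled node above: 29.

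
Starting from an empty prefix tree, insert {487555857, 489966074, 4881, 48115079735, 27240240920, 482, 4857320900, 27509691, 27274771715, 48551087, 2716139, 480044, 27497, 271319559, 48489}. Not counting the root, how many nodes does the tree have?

Count nodes per top-level branch (shared prefixes stored once):
  '2'-branch (271319559, 2716139, 27240240920, 27274771715, 27497, 27509691): 39 nodes
  '4'-branch (480044, 48115079735, 482, 48489, 48551087, 4857320900, 487555857, 4881, 489966074): 48 nodes
Sum: 87

87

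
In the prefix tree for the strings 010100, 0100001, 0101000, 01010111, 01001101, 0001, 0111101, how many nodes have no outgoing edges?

A leaf is a node with no children — equivalently, the end of a word that is not a proper prefix of any other stored word.
Those words: "0001", "0100001", "01001101", "0101000", "01010111", "0111101"
Leaf count: 6

6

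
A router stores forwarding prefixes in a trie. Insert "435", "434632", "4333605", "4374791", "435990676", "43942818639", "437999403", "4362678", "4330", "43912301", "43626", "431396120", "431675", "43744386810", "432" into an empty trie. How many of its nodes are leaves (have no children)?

13

Leaves are exactly the stored words that no other stored word extends.
Those words: "431396120", "431675", "432", "4330", "4333605", "434632", "435990676", "4362678", "43744386810", "4374791", "437999403", "43912301", "43942818639"
Leaf count: 13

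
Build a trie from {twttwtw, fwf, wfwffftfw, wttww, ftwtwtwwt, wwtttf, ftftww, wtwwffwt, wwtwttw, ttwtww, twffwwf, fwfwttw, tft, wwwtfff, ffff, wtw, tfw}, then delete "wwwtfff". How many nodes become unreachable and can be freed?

5

A node on "wwwtfff"'s path can go only if nothing else ends at it or branches off below it.
The suffix "wtfff" (5 nodes) is used only by "wwwtfff"; the node for "ww" still has the child "t", so pruning stops there.
Nodes removed: 5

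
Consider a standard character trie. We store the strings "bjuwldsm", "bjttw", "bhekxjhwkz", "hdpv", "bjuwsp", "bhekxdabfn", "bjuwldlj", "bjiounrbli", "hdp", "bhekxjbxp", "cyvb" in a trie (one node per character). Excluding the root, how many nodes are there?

48

Insert word by word; a character creates a node only if that edge doesn't already exist:
  "bjuwldsm" → 8 new (b, j, u, w, l, d, s, m)
  "bjttw" → prefix "bj" already present; 3 new (t, t, w)
  "bhekxjhwkz" → prefix "b" already present; 9 new (h, e, k, x, j, h, w, k, z)
  "hdpv" → 4 new (h, d, p, v)
  "bjuwsp" → prefix "bjuw" already present; 2 new (s, p)
  "bhekxdabfn" → prefix "bhekx" already present; 5 new (d, a, b, f, n)
  "bjuwldlj" → prefix "bjuwld" already present; 2 new (l, j)
  "bjiounrbli" → prefix "bj" already present; 8 new (i, o, u, n, r, b, l, i)
  "hdp" → prefix "hdp" already present; 0 new (none)
  "bhekxjbxp" → prefix "bhekxj" already present; 3 new (b, x, p)
  "cyvb" → 4 new (c, y, v, b)
Total nodes = 8 + 3 + 9 + 4 + 2 + 5 + 2 + 8 + 0 + 3 + 4 = 48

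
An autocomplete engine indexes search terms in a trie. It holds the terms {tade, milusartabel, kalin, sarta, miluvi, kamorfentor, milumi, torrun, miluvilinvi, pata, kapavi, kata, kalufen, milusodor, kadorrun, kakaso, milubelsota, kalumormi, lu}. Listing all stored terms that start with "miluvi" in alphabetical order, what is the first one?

miluvi

DFS of the "miluvi" subtree visits, in order: "miluvi", "miluvilinvi"
The 1st is miluvi.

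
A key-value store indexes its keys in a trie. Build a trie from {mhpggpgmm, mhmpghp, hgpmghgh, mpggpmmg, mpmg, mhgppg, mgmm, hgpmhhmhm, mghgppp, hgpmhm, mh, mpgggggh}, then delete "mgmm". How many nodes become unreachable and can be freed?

2

A node on "mgmm"'s path can go only if nothing else ends at it or branches off below it.
The suffix "mm" (2 nodes) is used only by "mgmm"; the node for "mg" still has the child "h", so pruning stops there.
Nodes removed: 2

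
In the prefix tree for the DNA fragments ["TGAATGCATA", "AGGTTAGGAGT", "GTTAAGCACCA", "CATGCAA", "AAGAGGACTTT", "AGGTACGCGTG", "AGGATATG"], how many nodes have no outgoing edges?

Leaves are exactly the stored words that no other stored word extends.
Those words: "AAGAGGACTTT", "AGGATATG", "AGGTACGCGTG", "AGGTTAGGAGT", "CATGCAA", "GTTAAGCACCA", "TGAATGCATA"
Leaf count: 7

7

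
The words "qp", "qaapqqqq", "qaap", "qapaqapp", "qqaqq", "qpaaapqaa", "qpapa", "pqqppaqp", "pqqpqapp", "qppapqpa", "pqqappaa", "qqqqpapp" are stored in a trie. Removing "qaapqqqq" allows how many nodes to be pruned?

Walk "qaapqqqq" from the leaf back toward the root, removing each node that no remaining word uses.
The suffix "qqqq" (4 nodes) is used only by "qaapqqqq"; "qaap" is itself a stored word, so pruning stops there.
Nodes removed: 4

4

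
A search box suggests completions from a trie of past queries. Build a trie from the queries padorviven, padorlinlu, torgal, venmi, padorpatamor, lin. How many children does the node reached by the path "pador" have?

3

The children of the "pador" node are the distinct next characters among strings starting with "pador".
Distinct next characters after "pador": l, p, v.
That node has 3 child edges.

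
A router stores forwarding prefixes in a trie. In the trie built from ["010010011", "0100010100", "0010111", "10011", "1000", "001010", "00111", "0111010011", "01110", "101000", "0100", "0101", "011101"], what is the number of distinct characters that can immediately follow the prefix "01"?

Follow the path "01" to its node, then look at its outgoing edges.
Distinct next characters after "01": 0, 1.
That node has 2 child edges.

2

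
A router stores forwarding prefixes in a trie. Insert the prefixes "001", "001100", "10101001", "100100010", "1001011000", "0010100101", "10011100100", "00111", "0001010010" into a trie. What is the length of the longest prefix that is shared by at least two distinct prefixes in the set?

5

Equivalently: take the maximum, over all pairs, of their longest common prefix length.
"100100010" and "1001011000" agree on "10010" (5 characters) before diverging; nothing deeper is shared.
Longest shared-prefix length: 5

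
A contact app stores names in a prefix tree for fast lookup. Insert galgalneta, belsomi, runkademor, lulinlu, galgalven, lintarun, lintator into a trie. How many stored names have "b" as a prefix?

1

Walk to "b"; the words in its subtree are exactly those with that prefix.
Words under "b": belsomi
Count: 1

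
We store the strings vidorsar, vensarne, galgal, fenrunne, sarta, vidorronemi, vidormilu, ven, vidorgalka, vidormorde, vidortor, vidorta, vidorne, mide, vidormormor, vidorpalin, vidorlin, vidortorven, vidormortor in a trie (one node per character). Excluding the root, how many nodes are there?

For each word, the new-node count is its length minus the longest prefix already in the trie:
  "vidorsar" → 8 new (v, i, d, o, r, s, a, r)
  "vensarne" → prefix "v" already present; 7 new (e, n, s, a, r, n, e)
  "galgal" → 6 new (g, a, l, g, a, l)
  "fenrunne" → 8 new (f, e, n, r, u, n, n, e)
  "sarta" → 5 new (s, a, r, t, a)
  "vidorronemi" → prefix "vidor" already present; 6 new (r, o, n, e, m, i)
  "vidormilu" → prefix "vidor" already present; 4 new (m, i, l, u)
  "ven" → prefix "ven" already present; 0 new (none)
  "vidorgalka" → prefix "vidor" already present; 5 new (g, a, l, k, a)
  "vidormorde" → prefix "vidorm" already present; 4 new (o, r, d, e)
  "vidortor" → prefix "vidor" already present; 3 new (t, o, r)
  "vidorta" → prefix "vidort" already present; 1 new (a)
  "vidorne" → prefix "vidor" already present; 2 new (n, e)
  "mide" → 4 new (m, i, d, e)
  "vidormormor" → prefix "vidormor" already present; 3 new (m, o, r)
  "vidorpalin" → prefix "vidor" already present; 5 new (p, a, l, i, n)
  "vidorlin" → prefix "vidor" already present; 3 new (l, i, n)
  "vidortorven" → prefix "vidortor" already present; 3 new (v, e, n)
  "vidormortor" → prefix "vidormor" already present; 3 new (t, o, r)
Total nodes = 8 + 7 + 6 + 8 + 5 + 6 + 4 + 0 + 5 + 4 + 3 + 1 + 2 + 4 + 3 + 5 + 3 + 3 + 3 = 80

80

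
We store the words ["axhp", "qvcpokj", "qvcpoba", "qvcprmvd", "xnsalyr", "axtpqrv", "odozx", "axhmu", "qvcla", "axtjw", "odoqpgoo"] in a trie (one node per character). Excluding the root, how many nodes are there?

45

Count nodes per top-level branch (shared prefixes stored once):
  'a'-branch (axhmu, axhp, axtjw, axtpqrv): 13 nodes
  'o'-branch (odoqpgoo, odozx): 10 nodes
  'q'-branch (qvcla, qvcpoba, qvcpokj, qvcprmvd): 15 nodes
  'x'-branch (xnsalyr): 7 nodes
Sum: 45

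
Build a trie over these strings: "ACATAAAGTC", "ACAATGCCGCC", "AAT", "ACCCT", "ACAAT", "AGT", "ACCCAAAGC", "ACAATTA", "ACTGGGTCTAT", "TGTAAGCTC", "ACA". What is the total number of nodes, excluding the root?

50

Insert word by word; a character creates a node only if that edge doesn't already exist:
  "ACATAAAGTC" → 10 new (A, C, A, T, A, A, A, G, T, C)
  "ACAATGCCGCC" → prefix "ACA" already present; 8 new (A, T, G, C, C, G, C, C)
  "AAT" → prefix "A" already present; 2 new (A, T)
  "ACCCT" → prefix "AC" already present; 3 new (C, C, T)
  "ACAAT" → prefix "ACAAT" already present; 0 new (none)
  "AGT" → prefix "A" already present; 2 new (G, T)
  "ACCCAAAGC" → prefix "ACCC" already present; 5 new (A, A, A, G, C)
  "ACAATTA" → prefix "ACAAT" already present; 2 new (T, A)
  "ACTGGGTCTAT" → prefix "AC" already present; 9 new (T, G, G, G, T, C, T, A, T)
  "TGTAAGCTC" → 9 new (T, G, T, A, A, G, C, T, C)
  "ACA" → prefix "ACA" already present; 0 new (none)
Total nodes = 10 + 8 + 2 + 3 + 0 + 2 + 5 + 2 + 9 + 9 + 0 = 50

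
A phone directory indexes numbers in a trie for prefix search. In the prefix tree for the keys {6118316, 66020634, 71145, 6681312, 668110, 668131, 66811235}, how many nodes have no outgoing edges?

Leaves are exactly the stored words that no other stored word extends.
Those words: "6118316", "66020634", "668110", "66811235", "6681312", "71145"
Leaf count: 6

6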